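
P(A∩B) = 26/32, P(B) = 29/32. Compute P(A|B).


P(A|B) = P(A∩B)/P(B) = (26/32)/(29/32) = 26/29

26/29


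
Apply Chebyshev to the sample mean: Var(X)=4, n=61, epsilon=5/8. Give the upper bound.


Var(Xbar) = Var(X)/n = 4/61
Chebyshev: P(|Xbar-mu| >= 5/8) <= Var(Xbar)/(5/8)^2 = (4/61)/(25/64) = 256/1525

256/1525


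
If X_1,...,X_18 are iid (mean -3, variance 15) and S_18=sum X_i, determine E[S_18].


E[S_n] = n*E[X_1] = 18*-3 = -54

-54


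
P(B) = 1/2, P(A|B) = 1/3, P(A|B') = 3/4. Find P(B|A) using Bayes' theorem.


P(A) = P(A|B)P(B) + P(A|B')P(B') = 1/3*1/2 + 3/4*1/2 = 13/24
P(B|A) = P(A|B)P(B)/P(A) = (1/6)/(13/24) = 4/13

4/13


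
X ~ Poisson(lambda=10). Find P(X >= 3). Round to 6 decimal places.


P(X>=3) = 1 - P(X<=2) = 1 - (e^(-10)*10^0/0! + e^(-10)*10^1/1! + e^(-10)*10^2/2!)
≈ 1 - (0.0000453999 + 0.0004539993 + 0.0022699965)
= 1 - 0.0027693957 = 0.9972306043
≈ 0.997231

0.997231


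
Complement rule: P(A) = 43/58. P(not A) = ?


P(A') = 1 - P(A) = 1 - 43/58 = 15/58

15/58


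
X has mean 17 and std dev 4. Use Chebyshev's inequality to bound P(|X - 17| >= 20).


k = 20/4 = 5
Chebyshev: P(|X-mu| >= k*sigma) <= 1/k^2 = 1/5^2 = 1/25

1/25


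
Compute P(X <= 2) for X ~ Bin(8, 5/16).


P(X<=2) = P(X=0) + P(X=1) + P(X=2)
= 214358881/4294967296 + 97435855/536870912 + 310023175/1073741824
= 2233938421/4294967296

2233938421/4294967296


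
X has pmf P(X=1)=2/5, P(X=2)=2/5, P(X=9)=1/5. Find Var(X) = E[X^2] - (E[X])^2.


E[X] = 3, E[X^2] = 91/5
Var(X) = E[X^2] - (E[X])^2 = 91/5 - (3)^2 = 46/5

46/5


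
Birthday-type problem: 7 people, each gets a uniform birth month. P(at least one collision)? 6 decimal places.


P(all different) = prod((12-i)/12 for i=0..6) = 0.111400
P(at least one match) = 1 - 0.111400 = 0.888600

0.888600


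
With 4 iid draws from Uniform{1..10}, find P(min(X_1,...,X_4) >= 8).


P(min >= 8) = P(all X_i >= 8) = (P(X_1 >= 8))^4
= (3/10)^4 = 81/10000

81/10000


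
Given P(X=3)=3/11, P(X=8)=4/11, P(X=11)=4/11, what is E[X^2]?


E[X^2] = sum(g(x)*P(x))
= 9*3/11 + 64*4/11 + 121*4/11
= 767/11

767/11


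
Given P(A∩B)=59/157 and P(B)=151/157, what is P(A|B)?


P(A|B) = P(A∩B)/P(B) = (59/157)/(151/157) = 59/151

59/151


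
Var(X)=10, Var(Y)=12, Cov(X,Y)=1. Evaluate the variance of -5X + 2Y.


Var(-5X + 2Y) = (-5)^2*Var(X) + 2^2*Var(Y) + 2*(-5)*2*Cov(X,Y)
= 25*10 + 4*12 - 20*1
= 250 + 48 - 20 = 278

278


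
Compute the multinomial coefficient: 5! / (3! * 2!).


5! = 120
Denominator: 3!=6 * 2!=2
Coefficient = 120 / 12 = 10

10


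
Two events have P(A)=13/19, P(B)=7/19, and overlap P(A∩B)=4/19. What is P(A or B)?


P(A∪B) = P(A) + P(B) - P(A∩B)
= 13/19 + 7/19 - 4/19 = 16/19

16/19


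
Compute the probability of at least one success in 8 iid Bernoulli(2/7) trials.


P(at least one) = 1 - P(none)
P(none) = (1 - 2/7)^8 = (5/7)^8 = 390625/5764801
P(at least one) = 1 - 390625/5764801 = 5374176/5764801

5374176/5764801


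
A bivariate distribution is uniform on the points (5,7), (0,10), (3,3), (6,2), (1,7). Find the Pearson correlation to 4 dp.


Cov(X,Y) = -4.8000, Var(X) = 5.2000, Var(Y) = 8.5600
rho = Cov/(sqrt(VarX)*sqrt(VarY)) = -0.7195

-0.7195


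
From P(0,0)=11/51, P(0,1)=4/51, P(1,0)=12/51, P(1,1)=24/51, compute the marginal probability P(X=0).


P(X=0) = P(0,0)+P(0,1) = 11/51 + 4/51 = 15/51 = 5/17

5/17


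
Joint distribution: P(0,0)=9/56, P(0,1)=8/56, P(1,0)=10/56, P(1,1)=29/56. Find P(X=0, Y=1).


Read from table: P(X=0, Y=1) = 8/56 = 1/7

1/7


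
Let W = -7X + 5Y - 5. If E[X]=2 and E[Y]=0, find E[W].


E[-7X + 5Y - 5] = -7*E[X] + 5*E[Y] - 5
= (-7)*(2) + (5)*(0) + (-5)
= -14 + 0 - 5 = -19

-19


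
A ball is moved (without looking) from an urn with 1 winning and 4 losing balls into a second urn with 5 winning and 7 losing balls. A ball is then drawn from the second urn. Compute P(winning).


P(transfer winning) = 1/5; P(transfer losing) = 4/5
If winning transferred: Urn II has 6 winning of 13, so P(winning|winning moved) = 6/13
If losing transferred: Urn II has 5 winning of 13, so P(winning|losing moved) = 5/13
By total probability: P(winning) = 1/5*6/13 + 4/5*5/13 = 2/5

2/5


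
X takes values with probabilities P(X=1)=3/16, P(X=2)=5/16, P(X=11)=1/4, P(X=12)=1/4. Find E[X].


E[X] = sum(x * P(x))
= 1*3/16 + 2*5/16 + 11*1/4 + 12*1/4
= 105/16

105/16


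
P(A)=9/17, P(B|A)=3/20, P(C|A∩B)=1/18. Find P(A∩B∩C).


P(A∩B∩C) = P(A) * P(B|A) * P(C|A∩B)
= 9/17 * 3/20 * 1/18
= 27/340 * 1/18 = 3/680

3/680


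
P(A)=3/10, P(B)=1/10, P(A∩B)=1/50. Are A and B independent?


P(A)*P(B) = 3/10*1/10 = 3/100
P(A∩B) = 1/50 != 3/100, so not independent

No, A and B are not independent


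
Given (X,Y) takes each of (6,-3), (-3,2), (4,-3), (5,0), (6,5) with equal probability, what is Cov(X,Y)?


E[X]=18/5, E[Y]=1/5, E[XY]=-6/5
Cov(X,Y) = E[XY] - E[X]E[Y] = -6/5 - 18/5*1/5 = -48/25

-48/25


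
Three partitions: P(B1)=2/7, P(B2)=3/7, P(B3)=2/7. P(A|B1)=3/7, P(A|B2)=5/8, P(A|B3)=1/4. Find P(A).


P(A) = P(A|B1)P(B1) + P(A|B2)P(B2) + P(A|B3)P(B3)
= 3/7*2/7 + 5/8*3/7 + 1/4*2/7
= 6/49 + 15/56 + 1/14 = 181/392

181/392


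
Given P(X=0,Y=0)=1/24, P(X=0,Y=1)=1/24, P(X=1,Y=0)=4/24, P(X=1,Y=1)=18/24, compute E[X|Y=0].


P(Y=0) = 5/24
E[X|Y=0] = (0*1 + 1*4)/5 = 4/5

4/5


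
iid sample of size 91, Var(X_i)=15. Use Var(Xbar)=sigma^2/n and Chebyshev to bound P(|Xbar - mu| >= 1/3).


Var(Xbar) = Var(X)/n = 15/91
Chebyshev: P(|Xbar-mu| >= 1/3) <= Var(Xbar)/(1/3)^2 = (15/91)/(1/9) = 135/91
Bound exceeds 1, so trivial bound: 1

1


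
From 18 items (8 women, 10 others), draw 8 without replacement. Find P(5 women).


P(X=5) = C(8,5)*C(10,3) / C(18,8)
= 56*120 / 43758
= 6720/43758 = 1120/7293

1120/7293


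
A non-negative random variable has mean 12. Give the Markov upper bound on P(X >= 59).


Markov: P(X >= a) <= E[X]/a
P(X >= 59) <= 12/59

12/59


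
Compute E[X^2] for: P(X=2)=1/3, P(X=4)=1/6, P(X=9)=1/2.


E[X^2] = sum(x^2 * P(x))
= 4*1/3 + 16*1/6 + 81*1/2
= 89/2

89/2


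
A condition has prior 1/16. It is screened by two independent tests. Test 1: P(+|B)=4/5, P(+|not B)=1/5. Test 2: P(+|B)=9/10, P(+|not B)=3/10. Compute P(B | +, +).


After test 1: P(+) = 4/5*1/16 + 1/5*15/16 = 19/80
P(B|+) = (1/20)/(19/80) = 4/19
After test 2 (use post1 as new prior): P(+) = 9/10*4/19 + 3/10*15/19 = 81/190
P(B|+,+) = (18/95)/(81/190) = 4/9

4/9


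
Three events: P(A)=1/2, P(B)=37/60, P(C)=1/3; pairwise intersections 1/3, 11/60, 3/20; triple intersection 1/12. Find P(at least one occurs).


P(A∪B∪C) = P(A)+P(B)+P(C) - P(AB)-P(AC)-P(BC) + P(ABC)
= 1/2+37/60+1/3 - 1/3-11/60-3/20 + 1/12
= 13/15

13/15


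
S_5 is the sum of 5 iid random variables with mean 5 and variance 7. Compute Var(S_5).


By independence, Var(S_n) = n*Var(X_1) = 5*7 = 35

35


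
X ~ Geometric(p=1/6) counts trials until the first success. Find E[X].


For geometric (trials until first success), E[X] = 1/p = 1/(1/6) = 6

6


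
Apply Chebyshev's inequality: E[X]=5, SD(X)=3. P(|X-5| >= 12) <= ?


k = 12/3 = 4
Chebyshev: P(|X-mu| >= k*sigma) <= 1/k^2 = 1/4^2 = 1/16

1/16


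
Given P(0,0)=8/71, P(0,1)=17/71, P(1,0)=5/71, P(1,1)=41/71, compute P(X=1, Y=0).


Read from table: P(X=1, Y=0) = 5/71

5/71


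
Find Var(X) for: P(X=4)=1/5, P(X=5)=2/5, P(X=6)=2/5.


E[X] = 26/5, E[X^2] = 138/5
Var(X) = E[X^2] - (E[X])^2 = 138/5 - (26/5)^2 = 14/25

14/25


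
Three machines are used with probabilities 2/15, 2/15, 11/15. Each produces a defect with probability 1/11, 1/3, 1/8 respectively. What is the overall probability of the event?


P(A) = P(A|B1)P(B1) + P(A|B2)P(B2) + P(A|B3)P(B3)
= 1/11*2/15 + 1/3*2/15 + 1/8*11/15
= 2/165 + 2/45 + 11/120 = 587/3960

587/3960


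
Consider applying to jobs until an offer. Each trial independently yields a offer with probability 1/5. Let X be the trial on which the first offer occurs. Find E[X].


For geometric (trials until first success), E[X] = 1/p = 1/(1/5) = 5

5


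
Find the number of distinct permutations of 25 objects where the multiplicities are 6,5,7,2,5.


25! = 15511210043330985984000000
Denominator: 6!=720 * 5!=120 * 7!=5040 * 2!=2 * 5!=120
Coefficient = 15511210043330985984000000 / 104509440000 = 148419224553600

148419224553600


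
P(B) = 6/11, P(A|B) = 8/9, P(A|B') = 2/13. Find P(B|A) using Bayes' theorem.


P(A) = P(A|B)P(B) + P(A|B')P(B') = 8/9*6/11 + 2/13*5/11 = 238/429
P(B|A) = P(A|B)P(B)/P(A) = (16/33)/(238/429) = 104/119

104/119


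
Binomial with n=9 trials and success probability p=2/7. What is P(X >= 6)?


P(X>=6) = P(X=6) + P(X=7) + P(X=8) + P(X=9)
= 96000/5764801 + 115200/40353607 + 11520/40353607 + 512/40353607
= 114176/5764801

114176/5764801


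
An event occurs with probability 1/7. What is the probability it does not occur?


P(A') = 1 - P(A) = 1 - 1/7 = 6/7

6/7


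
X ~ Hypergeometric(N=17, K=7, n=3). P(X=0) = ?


P(X=0) = C(7,0)*C(10,3) / C(17,3)
= 1*120 / 680
= 120/680 = 3/17

3/17


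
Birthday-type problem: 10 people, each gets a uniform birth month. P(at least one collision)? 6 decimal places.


P(all different) = prod((12-i)/12 for i=0..9) = 0.003868
P(at least one match) = 1 - 0.003868 = 0.996132

0.996132


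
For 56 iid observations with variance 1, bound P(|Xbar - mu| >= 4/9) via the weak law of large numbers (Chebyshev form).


Var(Xbar) = Var(X)/n = 1/56
Chebyshev: P(|Xbar-mu| >= 4/9) <= Var(Xbar)/(4/9)^2 = (1/56)/(16/81) = 81/896

81/896


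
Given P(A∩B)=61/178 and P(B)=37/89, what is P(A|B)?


P(A|B) = P(A∩B)/P(B) = (61/178)/(74/178) = 61/74

61/74


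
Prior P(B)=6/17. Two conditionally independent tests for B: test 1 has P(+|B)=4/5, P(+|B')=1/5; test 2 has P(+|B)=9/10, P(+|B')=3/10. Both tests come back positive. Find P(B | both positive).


After test 1: P(+) = 4/5*6/17 + 1/5*11/17 = 7/17
P(B|+) = (24/85)/(7/17) = 24/35
After test 2 (use post1 as new prior): P(+) = 9/10*24/35 + 3/10*11/35 = 249/350
P(B|+,+) = (108/175)/(249/350) = 72/83

72/83


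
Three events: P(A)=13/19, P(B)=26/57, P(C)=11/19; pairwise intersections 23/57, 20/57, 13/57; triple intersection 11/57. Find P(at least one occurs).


P(A∪B∪C) = P(A)+P(B)+P(C) - P(AB)-P(AC)-P(BC) + P(ABC)
= 13/19+26/57+11/19 - 23/57-20/57-13/57 + 11/57
= 53/57

53/57


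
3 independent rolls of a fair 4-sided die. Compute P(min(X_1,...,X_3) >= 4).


P(min >= 4) = P(all X_i >= 4) = (P(X_1 >= 4))^3
= (1/4)^3 = 1/64

1/64


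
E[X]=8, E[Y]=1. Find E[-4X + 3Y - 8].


E[-4X + 3Y - 8] = -4*E[X] + 3*E[Y] - 8
= (-4)*(8) + (3)*(1) + (-8)
= -32 + 3 - 8 = -37

-37


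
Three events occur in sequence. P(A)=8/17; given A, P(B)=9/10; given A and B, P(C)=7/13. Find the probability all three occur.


P(A∩B∩C) = P(A) * P(B|A) * P(C|A∩B)
= 8/17 * 9/10 * 7/13
= 36/85 * 7/13 = 252/1105

252/1105


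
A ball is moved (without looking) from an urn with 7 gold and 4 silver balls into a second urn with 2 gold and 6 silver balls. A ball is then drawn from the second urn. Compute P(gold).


P(transfer gold) = 7/11; P(transfer silver) = 4/11
If gold transferred: Urn II has 3 gold of 9, so P(gold|gold moved) = 1/3
If silver transferred: Urn II has 2 gold of 9, so P(gold|silver moved) = 2/9
By total probability: P(gold) = 7/11*1/3 + 4/11*2/9 = 29/99

29/99


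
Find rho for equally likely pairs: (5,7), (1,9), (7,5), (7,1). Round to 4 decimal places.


Cov(X,Y) = -6.0000, Var(X) = 6.0000, Var(Y) = 8.7500
rho = Cov/(sqrt(VarX)*sqrt(VarY)) = -0.8281

-0.8281


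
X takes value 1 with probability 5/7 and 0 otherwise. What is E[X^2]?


For Bernoulli: X in {0,1}
E[X^2] = 0^2*(1-5/7) + 1^2*5/7 = 5/7

5/7


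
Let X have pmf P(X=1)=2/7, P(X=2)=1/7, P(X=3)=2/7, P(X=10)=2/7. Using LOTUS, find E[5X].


E[5X] = sum(g(x)*P(x))
= 5*2/7 + 10*1/7 + 15*2/7 + 50*2/7
= 150/7

150/7


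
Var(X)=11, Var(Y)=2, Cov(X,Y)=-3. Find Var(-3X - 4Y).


Var(-3X - 4Y) = (-3)^2*Var(X) + (-4)^2*Var(Y) + 2*(-3)*(-4)*Cov(X,Y)
= 9*11 + 16*2 + 24*(-3)
= 99 + 32 - 72 = 59

59


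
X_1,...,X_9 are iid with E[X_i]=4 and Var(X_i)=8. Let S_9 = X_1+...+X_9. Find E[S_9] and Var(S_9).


E[S_n] = n*mu = 9*4 = 36
Var(S_n) = n*sigma^2 = 9*8 = 72

E[S_9]=36, Var(S_9)=72


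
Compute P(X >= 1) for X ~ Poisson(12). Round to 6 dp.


P(X>=1) = 1 - P(X<=0) = 1 - (e^(-12)*12^0/0!)
≈ 1 - 0.0000061442 = 0.9999938558
≈ 0.999994

0.999994


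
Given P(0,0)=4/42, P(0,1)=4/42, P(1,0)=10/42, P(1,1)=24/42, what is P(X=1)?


P(X=1) = P(1,0)+P(1,1) = 10/42 + 24/42 = 34/42 = 17/21

17/21


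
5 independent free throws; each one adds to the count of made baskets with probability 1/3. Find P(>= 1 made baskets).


P(at least one) = 1 - P(none)
P(none) = (1 - 1/3)^5 = (2/3)^5 = 32/243
P(at least one) = 1 - 32/243 = 211/243

211/243


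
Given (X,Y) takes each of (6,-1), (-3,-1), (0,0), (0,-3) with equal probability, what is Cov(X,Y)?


E[X]=3/4, E[Y]=-5/4, E[XY]=-3/4
Cov(X,Y) = E[XY] - E[X]E[Y] = -3/4 - 3/4*-5/4 = 3/16

3/16


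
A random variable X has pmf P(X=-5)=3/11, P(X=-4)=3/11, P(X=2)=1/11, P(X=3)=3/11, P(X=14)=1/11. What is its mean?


E[X] = sum(x * P(x))
= -5*3/11 - 4*3/11 + 2*1/11 + 3*3/11 + 14*1/11
= -2/11

-2/11


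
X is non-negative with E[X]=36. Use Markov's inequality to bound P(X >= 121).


Markov: P(X >= a) <= E[X]/a
P(X >= 121) <= 36/121

36/121


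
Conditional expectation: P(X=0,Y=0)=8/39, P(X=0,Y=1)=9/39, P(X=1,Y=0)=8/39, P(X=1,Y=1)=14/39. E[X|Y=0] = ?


P(Y=0) = 16/39
E[X|Y=0] = (0*8 + 1*8)/16 = 8/16 = 1/2

1/2


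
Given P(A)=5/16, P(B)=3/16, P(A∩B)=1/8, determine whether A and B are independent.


P(A)*P(B) = 5/16*3/16 = 15/256
P(A∩B) = 1/8 != 15/256, so not independent

No, A and B are not independent


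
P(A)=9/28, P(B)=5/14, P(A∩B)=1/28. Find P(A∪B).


P(A∪B) = P(A) + P(B) - P(A∩B)
= 9/28 + 5/14 - 1/28 = 9/14

9/14


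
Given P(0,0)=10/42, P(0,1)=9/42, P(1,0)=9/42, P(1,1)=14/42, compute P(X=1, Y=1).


Read from table: P(X=1, Y=1) = 14/42 = 1/3

1/3


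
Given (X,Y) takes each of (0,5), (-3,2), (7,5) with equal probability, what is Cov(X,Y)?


E[X]=4/3, E[Y]=4, E[XY]=29/3
Cov(X,Y) = E[XY] - E[X]E[Y] = 29/3 - 4/3*4 = 13/3

13/3


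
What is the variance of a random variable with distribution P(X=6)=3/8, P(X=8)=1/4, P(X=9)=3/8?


E[X] = 61/8, E[X^2] = 479/8
Var(X) = E[X^2] - (E[X])^2 = 479/8 - (61/8)^2 = 111/64

111/64


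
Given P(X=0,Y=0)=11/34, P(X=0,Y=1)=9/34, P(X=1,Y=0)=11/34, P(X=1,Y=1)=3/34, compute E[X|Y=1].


P(Y=1) = 12/34
E[X|Y=1] = (0*9 + 1*3)/12 = 3/12 = 1/4

1/4


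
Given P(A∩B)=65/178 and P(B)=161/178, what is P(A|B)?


P(A|B) = P(A∩B)/P(B) = (65/178)/(161/178) = 65/161

65/161


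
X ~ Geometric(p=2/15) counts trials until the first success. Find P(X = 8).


P(X=8) = (1-p)^7 * p = (13/15)^7 * 2/15
= 62748517/170859375 * 2/15 = 125497034/2562890625

125497034/2562890625


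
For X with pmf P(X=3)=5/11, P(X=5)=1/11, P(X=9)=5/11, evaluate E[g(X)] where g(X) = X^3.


E[X^3] = sum(g(x)*P(x))
= 27*5/11 + 125*1/11 + 729*5/11
= 355

355


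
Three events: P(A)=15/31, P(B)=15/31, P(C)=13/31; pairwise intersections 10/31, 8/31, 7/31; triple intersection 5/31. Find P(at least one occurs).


P(A∪B∪C) = P(A)+P(B)+P(C) - P(AB)-P(AC)-P(BC) + P(ABC)
= 15/31+15/31+13/31 - 10/31-8/31-7/31 + 5/31
= 23/31

23/31


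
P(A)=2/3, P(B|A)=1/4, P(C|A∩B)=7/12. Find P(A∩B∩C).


P(A∩B∩C) = P(A) * P(B|A) * P(C|A∩B)
= 2/3 * 1/4 * 7/12
= 1/6 * 7/12 = 7/72

7/72


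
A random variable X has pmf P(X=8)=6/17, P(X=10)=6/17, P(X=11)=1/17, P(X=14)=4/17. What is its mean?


E[X] = sum(x * P(x))
= 8*6/17 + 10*6/17 + 11*1/17 + 14*4/17
= 175/17

175/17


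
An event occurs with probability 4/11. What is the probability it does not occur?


P(A') = 1 - P(A) = 1 - 4/11 = 7/11

7/11


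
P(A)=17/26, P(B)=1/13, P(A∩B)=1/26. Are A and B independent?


P(A)*P(B) = 17/26*1/13 = 17/338
P(A∩B) = 1/26 != 17/338, so not independent

No, A and B are not independent


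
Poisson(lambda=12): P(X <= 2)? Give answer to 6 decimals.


P(X<=2) = e^(-12)*12^0/0! + e^(-12)*12^1/1! + e^(-12)*12^2/2!
≈ 0.0000061442 + 0.0000737305 + 0.0004423833
= 0.0005222580
≈ 0.000522

0.000522


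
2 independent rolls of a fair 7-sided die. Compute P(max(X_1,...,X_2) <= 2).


P(max <= 2) = P(all X_i <= 2) = (P(X_1 <= 2))^2
= (2/7)^2 = 4/49

4/49


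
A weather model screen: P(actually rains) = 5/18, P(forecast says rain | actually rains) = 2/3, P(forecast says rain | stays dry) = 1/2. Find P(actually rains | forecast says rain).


P(A) = P(A|B)P(B) + P(A|B')P(B') = 2/3*5/18 + 1/2*13/18 = 59/108
P(B|A) = P(A|B)P(B)/P(A) = (5/27)/(59/108) = 20/59

20/59


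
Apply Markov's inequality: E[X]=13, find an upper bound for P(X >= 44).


Markov: P(X >= a) <= E[X]/a
P(X >= 44) <= 13/44

13/44


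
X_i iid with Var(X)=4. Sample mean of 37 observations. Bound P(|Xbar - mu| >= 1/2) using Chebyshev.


Var(Xbar) = Var(X)/n = 4/37
Chebyshev: P(|Xbar-mu| >= 1/2) <= Var(Xbar)/(1/2)^2 = (4/37)/(1/4) = 16/37

16/37


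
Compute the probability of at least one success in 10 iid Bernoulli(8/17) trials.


P(at least one) = 1 - P(none)
P(none) = (1 - 8/17)^10 = (9/17)^10 = 3486784401/2015993900449
P(at least one) = 1 - 3486784401/2015993900449 = 2012507116048/2015993900449

2012507116048/2015993900449


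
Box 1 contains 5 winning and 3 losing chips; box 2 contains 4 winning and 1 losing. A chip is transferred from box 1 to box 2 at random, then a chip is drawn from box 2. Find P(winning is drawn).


P(transfer winning) = 5/8; P(transfer losing) = 3/8
If winning transferred: Urn II has 5 winning of 6, so P(winning|winning moved) = 5/6
If losing transferred: Urn II has 4 winning of 6, so P(winning|losing moved) = 2/3
By total probability: P(winning) = 5/8*5/6 + 3/8*2/3 = 37/48

37/48


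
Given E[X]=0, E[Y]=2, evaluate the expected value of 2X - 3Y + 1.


E[2X - 3Y + 1] = 2*E[X] - 3*E[Y] + 1
= (2)*(0) + (-3)*(2) + (1)
= 0 - 6 + 1 = -5

-5


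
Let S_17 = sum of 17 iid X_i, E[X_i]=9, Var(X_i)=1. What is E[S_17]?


E[S_n] = n*E[X_1] = 17*9 = 153

153


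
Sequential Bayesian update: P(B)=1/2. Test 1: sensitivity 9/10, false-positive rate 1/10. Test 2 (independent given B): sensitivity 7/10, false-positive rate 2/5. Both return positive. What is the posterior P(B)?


After test 1: P(+) = 9/10*1/2 + 1/10*1/2 = 1/2
P(B|+) = (9/20)/(1/2) = 9/10
After test 2 (use post1 as new prior): P(+) = 7/10*9/10 + 2/5*1/10 = 67/100
P(B|+,+) = (63/100)/(67/100) = 63/67

63/67


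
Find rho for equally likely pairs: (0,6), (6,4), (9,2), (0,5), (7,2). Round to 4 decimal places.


Cov(X,Y) = -5.5200, Var(X) = 13.8400, Var(Y) = 2.5600
rho = Cov/(sqrt(VarX)*sqrt(VarY)) = -0.9274

-0.9274


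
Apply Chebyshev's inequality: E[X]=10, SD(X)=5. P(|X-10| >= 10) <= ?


k = 10/5 = 2
Chebyshev: P(|X-mu| >= k*sigma) <= 1/k^2 = 1/2^2 = 1/4

1/4


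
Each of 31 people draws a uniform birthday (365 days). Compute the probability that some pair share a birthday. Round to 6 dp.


P(all different) = prod((365-i)/365 for i=0..30) = 0.269545
P(at least one match) = 1 - 0.269545 = 0.730455

0.730455


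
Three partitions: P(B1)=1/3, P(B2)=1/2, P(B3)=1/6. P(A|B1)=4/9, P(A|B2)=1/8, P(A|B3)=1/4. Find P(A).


P(A) = P(A|B1)P(B1) + P(A|B2)P(B2) + P(A|B3)P(B3)
= 4/9*1/3 + 1/8*1/2 + 1/4*1/6
= 4/27 + 1/16 + 1/24 = 109/432

109/432


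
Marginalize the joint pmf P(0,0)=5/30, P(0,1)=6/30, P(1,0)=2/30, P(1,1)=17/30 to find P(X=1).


P(X=1) = P(1,0)+P(1,1) = 2/30 + 17/30 = 19/30

19/30


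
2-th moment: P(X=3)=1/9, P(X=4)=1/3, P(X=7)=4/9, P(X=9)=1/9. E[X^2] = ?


E[X^2] = sum(x^2 * P(x))
= 9*1/9 + 16*1/3 + 49*4/9 + 81*1/9
= 334/9

334/9


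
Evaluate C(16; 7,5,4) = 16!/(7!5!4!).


16! = 20922789888000
Denominator: 7!=5040 * 5!=120 * 4!=24
Coefficient = 20922789888000 / 14515200 = 1441440

1441440


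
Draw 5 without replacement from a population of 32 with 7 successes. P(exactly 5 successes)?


P(X=5) = C(7,5)*C(25,0) / C(32,5)
= 21*1 / 201376
= 21/201376 = 3/28768

3/28768


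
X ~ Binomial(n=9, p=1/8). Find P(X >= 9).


P(X>=9) = P(X=9)
= 1/134217728
= 1/134217728

1/134217728


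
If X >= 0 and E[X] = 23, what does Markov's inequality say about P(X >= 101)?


Markov: P(X >= a) <= E[X]/a
P(X >= 101) <= 23/101

23/101


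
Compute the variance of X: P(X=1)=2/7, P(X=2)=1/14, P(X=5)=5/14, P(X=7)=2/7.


E[X] = 59/14, E[X^2] = 47/2
Var(X) = E[X^2] - (E[X])^2 = 47/2 - (59/14)^2 = 1125/196

1125/196


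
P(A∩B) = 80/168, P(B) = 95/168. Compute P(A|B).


P(A|B) = P(A∩B)/P(B) = (80/168)/(95/168) = 80/95 = 16/19

16/19


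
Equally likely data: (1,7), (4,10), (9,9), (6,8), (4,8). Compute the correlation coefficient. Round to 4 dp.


Cov(X,Y) = 1.2800, Var(X) = 6.9600, Var(Y) = 1.0400
rho = Cov/(sqrt(VarX)*sqrt(VarY)) = 0.4758

0.4758


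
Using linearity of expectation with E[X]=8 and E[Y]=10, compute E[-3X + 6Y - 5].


E[-3X + 6Y - 5] = -3*E[X] + 6*E[Y] - 5
= (-3)*(8) + (6)*(10) + (-5)
= -24 + 60 - 5 = 31

31


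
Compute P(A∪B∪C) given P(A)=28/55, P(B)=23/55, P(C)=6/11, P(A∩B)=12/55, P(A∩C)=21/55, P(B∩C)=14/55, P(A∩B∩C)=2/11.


P(A∪B∪C) = P(A)+P(B)+P(C) - P(AB)-P(AC)-P(BC) + P(ABC)
= 28/55+23/55+6/11 - 12/55-21/55-14/55 + 2/11
= 4/5

4/5


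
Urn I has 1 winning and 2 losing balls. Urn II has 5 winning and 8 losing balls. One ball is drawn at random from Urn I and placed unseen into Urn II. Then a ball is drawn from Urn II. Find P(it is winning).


P(transfer winning) = 1/3; P(transfer losing) = 2/3
If winning transferred: Urn II has 6 winning of 14, so P(winning|winning moved) = 3/7
If losing transferred: Urn II has 5 winning of 14, so P(winning|losing moved) = 5/14
By total probability: P(winning) = 1/3*3/7 + 2/3*5/14 = 8/21

8/21


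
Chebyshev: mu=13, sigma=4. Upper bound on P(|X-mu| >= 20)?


k = 20/4 = 5
Chebyshev: P(|X-mu| >= k*sigma) <= 1/k^2 = 1/5^2 = 1/25

1/25


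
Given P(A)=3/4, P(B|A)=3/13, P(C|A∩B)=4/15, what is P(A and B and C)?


P(A∩B∩C) = P(A) * P(B|A) * P(C|A∩B)
= 3/4 * 3/13 * 4/15
= 9/52 * 4/15 = 3/65

3/65


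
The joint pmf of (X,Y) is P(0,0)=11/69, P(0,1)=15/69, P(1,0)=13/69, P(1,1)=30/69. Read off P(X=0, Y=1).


Read from table: P(X=0, Y=1) = 15/69 = 5/23

5/23


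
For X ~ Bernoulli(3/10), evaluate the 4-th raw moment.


For Bernoulli: X in {0,1}
E[X^4] = 0^4*(1-3/10) + 1^4*3/10 = 3/10

3/10


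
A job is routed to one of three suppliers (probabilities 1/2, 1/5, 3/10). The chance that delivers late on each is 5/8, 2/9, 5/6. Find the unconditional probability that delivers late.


P(A) = P(A|B1)P(B1) + P(A|B2)P(B2) + P(A|B3)P(B3)
= 5/8*1/2 + 2/9*1/5 + 5/6*3/10
= 5/16 + 2/45 + 1/4 = 437/720

437/720


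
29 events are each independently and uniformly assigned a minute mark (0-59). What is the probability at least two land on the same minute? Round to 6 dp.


P(all different) = prod((60-i)/60 for i=0..28) = 0.000275
P(at least one match) = 1 - 0.000275 = 0.999725

0.999725


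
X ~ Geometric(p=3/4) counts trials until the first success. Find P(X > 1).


P(X > 1) = P(first 1 trials all fail) = (1-p)^1 = (1/4)^1 = 1/4

1/4


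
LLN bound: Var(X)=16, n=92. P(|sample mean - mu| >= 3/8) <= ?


Var(Xbar) = Var(X)/n = 16/92
Chebyshev: P(|Xbar-mu| >= 3/8) <= Var(Xbar)/(3/8)^2 = (4/23)/(9/64) = 256/207
Bound exceeds 1, so trivial bound: 1

1


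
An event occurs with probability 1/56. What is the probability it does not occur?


P(A') = 1 - P(A) = 1 - 1/56 = 55/56

55/56


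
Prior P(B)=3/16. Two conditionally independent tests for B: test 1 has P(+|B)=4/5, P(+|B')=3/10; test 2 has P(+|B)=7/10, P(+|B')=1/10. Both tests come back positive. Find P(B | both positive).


After test 1: P(+) = 4/5*3/16 + 3/10*13/16 = 63/160
P(B|+) = (3/20)/(63/160) = 8/21
After test 2 (use post1 as new prior): P(+) = 7/10*8/21 + 1/10*13/21 = 23/70
P(B|+,+) = (4/15)/(23/70) = 56/69

56/69


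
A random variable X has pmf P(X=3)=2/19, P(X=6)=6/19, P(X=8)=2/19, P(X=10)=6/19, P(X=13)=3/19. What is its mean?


E[X] = sum(x * P(x))
= 3*2/19 + 6*6/19 + 8*2/19 + 10*6/19 + 13*3/19
= 157/19

157/19


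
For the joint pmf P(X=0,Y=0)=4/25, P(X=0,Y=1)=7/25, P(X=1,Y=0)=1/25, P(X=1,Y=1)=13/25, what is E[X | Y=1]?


P(Y=1) = 20/25
E[X|Y=1] = (0*7 + 1*13)/20 = 13/20

13/20


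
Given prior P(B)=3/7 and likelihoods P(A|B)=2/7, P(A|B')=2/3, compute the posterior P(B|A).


P(A) = P(A|B)P(B) + P(A|B')P(B') = 2/7*3/7 + 2/3*4/7 = 74/147
P(B|A) = P(A|B)P(B)/P(A) = (6/49)/(74/147) = 9/37

9/37


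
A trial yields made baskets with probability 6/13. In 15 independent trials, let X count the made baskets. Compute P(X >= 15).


P(X>=15) = P(X=15)
= 470184984576/51185893014090757
= 470184984576/51185893014090757

470184984576/51185893014090757


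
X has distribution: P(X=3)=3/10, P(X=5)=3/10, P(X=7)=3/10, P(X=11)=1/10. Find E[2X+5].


E[2X+5] = sum(g(x)*P(x))
= 11*3/10 + 15*3/10 + 19*3/10 + 27*1/10
= 81/5

81/5


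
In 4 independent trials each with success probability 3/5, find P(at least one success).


P(at least one) = 1 - P(none)
P(none) = (1 - 3/5)^4 = (2/5)^4 = 16/625
P(at least one) = 1 - 16/625 = 609/625

609/625


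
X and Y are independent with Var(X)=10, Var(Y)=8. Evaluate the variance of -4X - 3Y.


Independence => Cov(X,Y)=0
Var(-4X - 3Y) = (-4)^2*Var(X) + (-3)^2*Var(Y)
= 16*10 + 9*8 = 232

232


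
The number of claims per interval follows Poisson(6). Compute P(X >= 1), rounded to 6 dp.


P(X>=1) = 1 - P(X<=0) = 1 - (e^(-6)*6^0/0!)
≈ 1 - 0.0024787522 = 0.9975212478
≈ 0.997521

0.997521


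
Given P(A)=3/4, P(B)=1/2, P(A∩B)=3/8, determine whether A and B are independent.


P(A)*P(B) = 3/4*1/2 = 3/8
P(A∩B) = 3/8, which equals P(A)P(B), so independent

Yes, A and B are independent


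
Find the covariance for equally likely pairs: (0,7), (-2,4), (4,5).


E[X]=2/3, E[Y]=16/3, E[XY]=4
Cov(X,Y) = E[XY] - E[X]E[Y] = 4 - 2/3*16/3 = 4/9

4/9


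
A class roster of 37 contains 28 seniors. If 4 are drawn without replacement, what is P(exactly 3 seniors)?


P(X=3) = C(28,3)*C(9,1) / C(37,4)
= 3276*9 / 66045
= 29484/66045 = 1404/3145

1404/3145


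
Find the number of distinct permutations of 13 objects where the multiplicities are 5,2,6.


13! = 6227020800
Denominator: 5!=120 * 2!=2 * 6!=720
Coefficient = 6227020800 / 172800 = 36036

36036


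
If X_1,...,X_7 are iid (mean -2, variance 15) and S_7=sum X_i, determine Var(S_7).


By independence, Var(S_n) = n*Var(X_1) = 7*15 = 105

105


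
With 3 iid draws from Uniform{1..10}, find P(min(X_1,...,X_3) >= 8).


P(min >= 8) = P(all X_i >= 8) = (P(X_1 >= 8))^3
= (3/10)^3 = 27/1000

27/1000


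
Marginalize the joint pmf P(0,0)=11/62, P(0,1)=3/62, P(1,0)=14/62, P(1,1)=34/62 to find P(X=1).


P(X=1) = P(1,0)+P(1,1) = 14/62 + 34/62 = 48/62 = 24/31

24/31


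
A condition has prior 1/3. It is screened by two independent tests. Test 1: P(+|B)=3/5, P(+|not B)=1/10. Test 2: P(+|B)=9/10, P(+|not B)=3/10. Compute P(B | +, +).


After test 1: P(+) = 3/5*1/3 + 1/10*2/3 = 4/15
P(B|+) = (1/5)/(4/15) = 3/4
After test 2 (use post1 as new prior): P(+) = 9/10*3/4 + 3/10*1/4 = 3/4
P(B|+,+) = (27/40)/(3/4) = 9/10

9/10


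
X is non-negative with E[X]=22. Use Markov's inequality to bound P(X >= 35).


Markov: P(X >= a) <= E[X]/a
P(X >= 35) <= 22/35

22/35


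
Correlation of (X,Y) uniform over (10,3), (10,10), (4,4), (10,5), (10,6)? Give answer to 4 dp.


Cov(X,Y) = 1.9200, Var(X) = 5.7600, Var(Y) = 5.8400
rho = Cov/(sqrt(VarX)*sqrt(VarY)) = 0.3310

0.3310


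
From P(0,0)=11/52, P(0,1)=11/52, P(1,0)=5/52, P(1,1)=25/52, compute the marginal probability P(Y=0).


P(Y=0) = P(0,0)+P(1,0) = 11/52 + 5/52 = 16/52 = 4/13

4/13


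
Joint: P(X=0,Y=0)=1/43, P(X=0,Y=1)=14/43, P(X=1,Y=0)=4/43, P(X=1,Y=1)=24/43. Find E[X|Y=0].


P(Y=0) = 5/43
E[X|Y=0] = (0*1 + 1*4)/5 = 4/5

4/5


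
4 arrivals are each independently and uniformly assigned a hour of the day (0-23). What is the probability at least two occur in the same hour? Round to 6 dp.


P(all different) = prod((24-i)/24 for i=0..3) = 0.768663
P(at least one match) = 1 - 0.768663 = 0.231337

0.231337


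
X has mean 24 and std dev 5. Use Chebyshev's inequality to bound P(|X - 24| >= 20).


k = 20/5 = 4
Chebyshev: P(|X-mu| >= k*sigma) <= 1/k^2 = 1/4^2 = 1/16

1/16


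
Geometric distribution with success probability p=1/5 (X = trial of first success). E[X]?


For geometric (trials until first success), E[X] = 1/p = 1/(1/5) = 5

5


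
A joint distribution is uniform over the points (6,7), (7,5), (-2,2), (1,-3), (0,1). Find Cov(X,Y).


E[X]=12/5, E[Y]=12/5, E[XY]=14
Cov(X,Y) = E[XY] - E[X]E[Y] = 14 - 12/5*12/5 = 206/25

206/25


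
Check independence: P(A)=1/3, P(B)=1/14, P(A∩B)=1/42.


P(A)*P(B) = 1/3*1/14 = 1/42
P(A∩B) = 1/42, which equals P(A)P(B), so independent

Yes, A and B are independent


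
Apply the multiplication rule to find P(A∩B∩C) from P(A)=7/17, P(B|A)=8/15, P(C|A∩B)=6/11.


P(A∩B∩C) = P(A) * P(B|A) * P(C|A∩B)
= 7/17 * 8/15 * 6/11
= 56/255 * 6/11 = 112/935

112/935


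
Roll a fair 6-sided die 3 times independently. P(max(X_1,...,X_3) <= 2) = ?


P(max <= 2) = P(all X_i <= 2) = (P(X_1 <= 2))^3
= (2/6)^3 = (1/3)^3 = 1/27

1/27


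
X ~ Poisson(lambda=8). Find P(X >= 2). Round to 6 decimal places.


P(X>=2) = 1 - P(X<=1) = 1 - (e^(-8)*8^0/0! + e^(-8)*8^1/1!)
≈ 1 - (0.0003354626 + 0.0026837010)
= 1 - 0.0030191636 = 0.9969808364
≈ 0.996981

0.996981


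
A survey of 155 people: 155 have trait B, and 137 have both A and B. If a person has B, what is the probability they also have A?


P(A|B) = P(A∩B)/P(B) = (137/155)/(155/155) = 137/155

137/155


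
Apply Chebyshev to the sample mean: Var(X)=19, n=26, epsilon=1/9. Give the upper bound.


Var(Xbar) = Var(X)/n = 19/26
Chebyshev: P(|Xbar-mu| >= 1/9) <= Var(Xbar)/(1/9)^2 = (19/26)/(1/81) = 1539/26
Bound exceeds 1, so trivial bound: 1

1


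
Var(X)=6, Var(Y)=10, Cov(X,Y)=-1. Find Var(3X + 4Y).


Var(3X + 4Y) = 3^2*Var(X) + 4^2*Var(Y) + 2*3*4*Cov(X,Y)
= 9*6 + 16*10 + 24*(-1)
= 54 + 160 - 24 = 190

190


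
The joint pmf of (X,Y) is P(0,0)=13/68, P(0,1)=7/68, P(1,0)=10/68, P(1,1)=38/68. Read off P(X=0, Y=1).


Read from table: P(X=0, Y=1) = 7/68

7/68


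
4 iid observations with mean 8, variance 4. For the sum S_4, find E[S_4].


E[S_n] = n*E[X_1] = 4*8 = 32

32


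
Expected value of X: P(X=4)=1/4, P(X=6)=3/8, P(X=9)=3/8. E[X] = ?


E[X] = sum(x * P(x))
= 4*1/4 + 6*3/8 + 9*3/8
= 53/8

53/8


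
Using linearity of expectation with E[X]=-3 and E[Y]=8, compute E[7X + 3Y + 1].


E[7X + 3Y + 1] = 7*E[X] + 3*E[Y] + 1
= (7)*(-3) + (3)*(8) + (1)
= -21 + 24 + 1 = 4

4


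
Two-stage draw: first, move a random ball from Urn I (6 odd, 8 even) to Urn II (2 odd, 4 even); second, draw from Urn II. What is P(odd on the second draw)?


P(transfer odd) = 6/14 = 3/7; P(transfer even) = 4/7
If odd transferred: Urn II has 3 odd of 7, so P(odd|odd moved) = 3/7
If even transferred: Urn II has 2 odd of 7, so P(odd|even moved) = 2/7
By total probability: P(odd) = 3/7*3/7 + 4/7*2/7 = 17/49

17/49


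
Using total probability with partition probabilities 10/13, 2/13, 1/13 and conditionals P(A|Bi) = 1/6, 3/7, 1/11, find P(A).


P(A) = P(A|B1)P(B1) + P(A|B2)P(B2) + P(A|B3)P(B3)
= 1/6*10/13 + 3/7*2/13 + 1/11*1/13
= 5/39 + 6/91 + 1/143 = 604/3003

604/3003


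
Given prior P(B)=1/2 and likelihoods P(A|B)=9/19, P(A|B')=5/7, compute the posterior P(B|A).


P(A) = P(A|B)P(B) + P(A|B')P(B') = 9/19*1/2 + 5/7*1/2 = 79/133
P(B|A) = P(A|B)P(B)/P(A) = (9/38)/(79/133) = 63/158

63/158


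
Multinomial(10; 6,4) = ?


10! = 3628800
Denominator: 6!=720 * 4!=24
Coefficient = 3628800 / 17280 = 210

210


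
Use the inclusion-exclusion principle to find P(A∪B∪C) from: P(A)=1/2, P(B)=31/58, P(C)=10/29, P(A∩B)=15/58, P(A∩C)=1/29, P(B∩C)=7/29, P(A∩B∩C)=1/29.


P(A∪B∪C) = P(A)+P(B)+P(C) - P(AB)-P(AC)-P(BC) + P(ABC)
= 1/2+31/58+10/29 - 15/58-1/29-7/29 + 1/29
= 51/58

51/58


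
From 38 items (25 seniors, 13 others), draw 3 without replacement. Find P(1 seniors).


P(X=1) = C(25,1)*C(13,2) / C(38,3)
= 25*78 / 8436
= 1950/8436 = 325/1406

325/1406


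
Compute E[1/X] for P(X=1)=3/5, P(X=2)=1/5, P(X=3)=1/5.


E[1/X] = sum(g(x)*P(x))
= 1*3/5 + 1/2*1/5 + 1/3*1/5
= 23/30

23/30


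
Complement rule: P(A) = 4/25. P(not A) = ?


P(A') = 1 - P(A) = 1 - 4/25 = 21/25

21/25


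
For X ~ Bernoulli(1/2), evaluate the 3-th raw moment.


For Bernoulli: X in {0,1}
E[X^3] = 0^3*(1-1/2) + 1^3*1/2 = 1/2

1/2


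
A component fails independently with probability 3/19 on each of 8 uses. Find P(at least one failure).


P(at least one) = 1 - P(none)
P(none) = (1 - 3/19)^8 = (16/19)^8 = 4294967296/16983563041
P(at least one) = 1 - 4294967296/16983563041 = 12688595745/16983563041

12688595745/16983563041


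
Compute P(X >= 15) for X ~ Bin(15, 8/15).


P(X>=15) = P(X=15)
= 35184372088832/437893890380859375
= 35184372088832/437893890380859375

35184372088832/437893890380859375


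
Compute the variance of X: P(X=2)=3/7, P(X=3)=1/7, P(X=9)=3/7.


E[X] = 36/7, E[X^2] = 264/7
Var(X) = E[X^2] - (E[X])^2 = 264/7 - (36/7)^2 = 552/49

552/49


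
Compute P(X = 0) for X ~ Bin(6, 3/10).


P(X=0) = C(6,0) * p^0 * (1-p)^6
= 1 * 1 * 117649/1000000
= 117649/1000000

117649/1000000


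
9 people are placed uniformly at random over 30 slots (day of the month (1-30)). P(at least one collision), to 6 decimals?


P(all different) = prod((30-i)/30 for i=0..8) = 0.263770
P(at least one match) = 1 - 0.263770 = 0.736230

0.736230


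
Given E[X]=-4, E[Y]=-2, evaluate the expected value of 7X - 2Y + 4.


E[7X - 2Y + 4] = 7*E[X] - 2*E[Y] + 4
= (7)*(-4) + (-2)*(-2) + (4)
= -28 + 4 + 4 = -20

-20


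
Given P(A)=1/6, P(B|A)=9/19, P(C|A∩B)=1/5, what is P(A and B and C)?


P(A∩B∩C) = P(A) * P(B|A) * P(C|A∩B)
= 1/6 * 9/19 * 1/5
= 3/38 * 1/5 = 3/190

3/190


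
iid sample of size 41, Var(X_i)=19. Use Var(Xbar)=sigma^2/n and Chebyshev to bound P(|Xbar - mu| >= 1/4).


Var(Xbar) = Var(X)/n = 19/41
Chebyshev: P(|Xbar-mu| >= 1/4) <= Var(Xbar)/(1/4)^2 = (19/41)/(1/16) = 304/41
Bound exceeds 1, so trivial bound: 1

1


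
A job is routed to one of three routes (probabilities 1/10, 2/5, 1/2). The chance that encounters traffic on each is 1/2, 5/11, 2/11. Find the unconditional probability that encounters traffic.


P(A) = P(A|B1)P(B1) + P(A|B2)P(B2) + P(A|B3)P(B3)
= 1/2*1/10 + 5/11*2/5 + 2/11*1/2
= 1/20 + 2/11 + 1/11 = 71/220

71/220


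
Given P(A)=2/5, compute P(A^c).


P(A') = 1 - P(A) = 1 - 2/5 = 3/5

3/5


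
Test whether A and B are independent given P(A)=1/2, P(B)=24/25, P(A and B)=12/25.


P(A)*P(B) = 1/2*24/25 = 12/25
P(A∩B) = 12/25, which equals P(A)P(B), so independent

Yes, A and B are independent


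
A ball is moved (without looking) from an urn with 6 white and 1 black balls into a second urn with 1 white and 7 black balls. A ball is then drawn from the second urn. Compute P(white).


P(transfer white) = 6/7; P(transfer black) = 1/7
If white transferred: Urn II has 2 white of 9, so P(white|white moved) = 2/9
If black transferred: Urn II has 1 white of 9, so P(white|black moved) = 1/9
By total probability: P(white) = 6/7*2/9 + 1/7*1/9 = 13/63

13/63


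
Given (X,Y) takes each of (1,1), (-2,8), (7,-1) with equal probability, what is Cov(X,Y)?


E[X]=2, E[Y]=8/3, E[XY]=-22/3
Cov(X,Y) = E[XY] - E[X]E[Y] = -22/3 - 2*8/3 = -38/3

-38/3


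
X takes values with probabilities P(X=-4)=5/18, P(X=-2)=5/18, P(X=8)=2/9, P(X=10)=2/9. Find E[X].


E[X] = sum(x * P(x))
= -4*5/18 - 2*5/18 + 8*2/9 + 10*2/9
= 7/3

7/3


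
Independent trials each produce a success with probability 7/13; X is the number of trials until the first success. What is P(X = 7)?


P(X=7) = (1-p)^6 * p = (6/13)^6 * 7/13
= 46656/4826809 * 7/13 = 326592/62748517

326592/62748517


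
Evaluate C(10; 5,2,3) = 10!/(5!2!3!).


10! = 3628800
Denominator: 5!=120 * 2!=2 * 3!=6
Coefficient = 3628800 / 1440 = 2520

2520


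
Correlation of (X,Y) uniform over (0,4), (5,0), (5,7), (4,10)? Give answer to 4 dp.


Cov(X,Y) = 0.3750, Var(X) = 4.2500, Var(Y) = 13.6875
rho = Cov/(sqrt(VarX)*sqrt(VarY)) = 0.0492

0.0492


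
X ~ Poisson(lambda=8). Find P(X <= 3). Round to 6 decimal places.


P(X<=3) = e^(-8)*8^0/0! + e^(-8)*8^1/1! + e^(-8)*8^2/2! + e^(-8)*8^3/3!
≈ 0.0003354626 + 0.0026837010 + 0.0107348041 + 0.0286261442
= 0.0423801119
≈ 0.042380

0.042380


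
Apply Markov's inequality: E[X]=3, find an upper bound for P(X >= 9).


Markov: P(X >= a) <= E[X]/a
P(X >= 9) <= 3/9 = 1/3

1/3


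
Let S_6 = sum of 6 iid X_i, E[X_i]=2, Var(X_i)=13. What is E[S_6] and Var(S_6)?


E[S_n] = n*mu = 6*2 = 12
Var(S_n) = n*sigma^2 = 6*13 = 78

E[S_6]=12, Var(S_6)=78


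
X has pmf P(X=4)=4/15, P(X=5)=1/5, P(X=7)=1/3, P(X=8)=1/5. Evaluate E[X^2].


E[X^2] = sum(x^2 * P(x))
= 16*4/15 + 25*1/5 + 49*1/3 + 64*1/5
= 192/5

192/5


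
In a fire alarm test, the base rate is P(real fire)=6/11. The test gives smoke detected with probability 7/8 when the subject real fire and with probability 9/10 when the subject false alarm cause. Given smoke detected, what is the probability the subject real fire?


P(A) = P(A|B)P(B) + P(A|B')P(B') = 7/8*6/11 + 9/10*5/11 = 39/44
P(B|A) = P(A|B)P(B)/P(A) = (21/44)/(39/44) = 7/13

7/13


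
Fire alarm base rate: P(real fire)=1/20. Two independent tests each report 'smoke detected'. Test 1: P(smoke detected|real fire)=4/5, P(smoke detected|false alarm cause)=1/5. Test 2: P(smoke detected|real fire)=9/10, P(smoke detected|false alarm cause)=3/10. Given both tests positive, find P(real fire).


After test 1: P(+) = 4/5*1/20 + 1/5*19/20 = 23/100
P(B|+) = (1/25)/(23/100) = 4/23
After test 2 (use post1 as new prior): P(+) = 9/10*4/23 + 3/10*19/23 = 93/230
P(B|+,+) = (18/115)/(93/230) = 12/31

12/31


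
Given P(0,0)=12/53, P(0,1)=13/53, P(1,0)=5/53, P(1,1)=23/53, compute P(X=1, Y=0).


Read from table: P(X=1, Y=0) = 5/53

5/53


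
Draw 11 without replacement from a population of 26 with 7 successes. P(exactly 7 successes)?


P(X=7) = C(7,7)*C(19,4) / C(26,11)
= 1*3876 / 7726160
= 3876/7726160 = 3/5980

3/5980


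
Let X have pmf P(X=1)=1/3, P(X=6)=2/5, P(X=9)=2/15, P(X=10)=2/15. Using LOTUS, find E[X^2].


E[X^2] = sum(g(x)*P(x))
= 1*1/3 + 36*2/5 + 81*2/15 + 100*2/15
= 583/15

583/15


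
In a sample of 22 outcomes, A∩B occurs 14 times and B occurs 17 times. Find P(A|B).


P(A|B) = P(A∩B)/P(B) = (14/22)/(17/22) = 14/17

14/17


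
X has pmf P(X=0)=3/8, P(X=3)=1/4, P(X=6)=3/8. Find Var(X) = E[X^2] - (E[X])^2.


E[X] = 3, E[X^2] = 63/4
Var(X) = E[X^2] - (E[X])^2 = 63/4 - (3)^2 = 27/4

27/4


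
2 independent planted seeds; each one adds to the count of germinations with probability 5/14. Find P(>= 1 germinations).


P(at least one) = 1 - P(none)
P(none) = (1 - 5/14)^2 = (9/14)^2 = 81/196
P(at least one) = 1 - 81/196 = 115/196

115/196


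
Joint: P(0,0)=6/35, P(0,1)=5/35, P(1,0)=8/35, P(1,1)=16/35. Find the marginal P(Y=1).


P(Y=1) = P(0,1)+P(1,1) = 5/35 + 16/35 = 21/35 = 3/5

3/5


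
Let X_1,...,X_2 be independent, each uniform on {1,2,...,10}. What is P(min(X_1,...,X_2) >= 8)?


P(min >= 8) = P(all X_i >= 8) = (P(X_1 >= 8))^2
= (3/10)^2 = 9/100

9/100
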